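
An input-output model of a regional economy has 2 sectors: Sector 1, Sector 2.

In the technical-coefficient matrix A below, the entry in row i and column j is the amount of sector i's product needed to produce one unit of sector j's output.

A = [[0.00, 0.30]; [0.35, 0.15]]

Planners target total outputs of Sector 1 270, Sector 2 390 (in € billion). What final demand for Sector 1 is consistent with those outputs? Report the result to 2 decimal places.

I − A =
  [   1.00    -0.30]
  [  -0.35     0.85]
d = (I − A) x:
  d_1 = (+1.00)·270 + (-0.30)·390 = 153.00
  d_2 = (-0.35)·270 + (+0.85)·390 = 237.00

d_1 = 153.00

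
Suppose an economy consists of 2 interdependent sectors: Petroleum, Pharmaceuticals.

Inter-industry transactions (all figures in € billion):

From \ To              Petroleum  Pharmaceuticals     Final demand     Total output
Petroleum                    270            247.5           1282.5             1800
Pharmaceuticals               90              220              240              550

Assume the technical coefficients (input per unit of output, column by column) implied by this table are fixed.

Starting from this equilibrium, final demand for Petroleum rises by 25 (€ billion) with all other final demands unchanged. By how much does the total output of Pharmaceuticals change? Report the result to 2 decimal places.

Δx_2 = 2.56

Technical coefficients a_ij = z_ij / X_j:
  a_11 = 270/1800 = 0.15, a_21 = 90/1800 = 0.05
  a_12 = 247.5/550 = 0.45, a_22 = 220/550 = 0.40
I − A =
  [   0.85    -0.45]
  [  -0.05     0.60]
det(I−A) = (0.85)(0.60) − (-0.45)(-0.05) = 0.4875
adj(I−A) = [[0.60, 0.45], [0.05, 0.85]]
(I − A)⁻¹ = adj(I−A) / det(I−A) ≈
  [   1.2308     0.9231]
  [   0.1026     1.7436]
Δx = (I − A)⁻¹ Δd with Δd having +25 in the Petroleum component and 0 elsewhere.
So Δx_2 = L_21 · (+25), where L_21 = adj(I−A)_21 / det(I−A) = 0.05 / 0.4875.
Δx_2 = 0.05 × (+25) / 0.4875 = 1.25 / 0.4875 ≈ 2.56.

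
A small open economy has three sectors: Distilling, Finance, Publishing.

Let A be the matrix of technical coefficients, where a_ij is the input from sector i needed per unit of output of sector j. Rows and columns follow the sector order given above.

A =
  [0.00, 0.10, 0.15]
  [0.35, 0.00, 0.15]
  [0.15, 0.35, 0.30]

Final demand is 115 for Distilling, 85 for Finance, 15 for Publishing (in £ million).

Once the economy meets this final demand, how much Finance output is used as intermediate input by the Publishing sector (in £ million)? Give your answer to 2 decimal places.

z_FP = 19.88

I − A =
  [   1.00    -0.10    -0.15]
  [  -0.35     1.00    -0.15]
  [  -0.15    -0.35     0.70]
Cofactors of I−A, C_ij = (−1)^(i+j)·(minor ij) (rows/columns in the sector order above):
  C_11 = (1.00)(0.70) − (-0.15)(-0.35) = 0.6475
  C_12 = −[(-0.35)(0.70) − (-0.15)(-0.15)] = 0.2675
  C_13 = (-0.35)(-0.35) − (1.00)(-0.15) = 0.2725
  C_21 = −[(-0.10)(0.70) − (-0.15)(-0.35)] = 0.1225
  C_22 = (1.00)(0.70) − (-0.15)(-0.15) = 0.6775
  C_23 = −[(1.00)(-0.35) − (-0.10)(-0.15)] = 0.3650
  C_31 = (-0.10)(-0.15) − (-0.15)(1.00) = 0.1650
  C_32 = −[(1.00)(-0.15) − (-0.15)(-0.35)] = 0.2025
  C_33 = (1.00)(1.00) − (-0.10)(-0.35) = 0.9650
det(I−A) = Σ_j (I−A)_1j·C_1j = (1.00)(0.6475) + (-0.10)(0.2675) + (-0.15)(0.2725) = 0.579875
adj(I−A) = Cᵀ =
  [ 0.6475   0.1225   0.1650]
  [ 0.2675   0.6775   0.2025]
  [ 0.2725   0.3650   0.9650]
(I − A)⁻¹ = adj(I−A) / det(I−A) ≈
  [   1.1166     0.2113     0.2845]
  [   0.4613     1.1684     0.3492]
  [   0.4699     0.6294     1.6642]
First solve x = (I − A)⁻¹ d = adj(I−A)·d / det(I−A); in particular x_P = (0.2725·115 + 0.3650·85 + 0.9650·15) / 0.579875 = 76.8375 / 0.579875 ≈ 132.5070.
Intermediate flow from F to P: z_FP = a_FP · x_P = 0.15 × 76.8375 / 0.579875 = 11.525625 / 0.579875 ≈ 19.88.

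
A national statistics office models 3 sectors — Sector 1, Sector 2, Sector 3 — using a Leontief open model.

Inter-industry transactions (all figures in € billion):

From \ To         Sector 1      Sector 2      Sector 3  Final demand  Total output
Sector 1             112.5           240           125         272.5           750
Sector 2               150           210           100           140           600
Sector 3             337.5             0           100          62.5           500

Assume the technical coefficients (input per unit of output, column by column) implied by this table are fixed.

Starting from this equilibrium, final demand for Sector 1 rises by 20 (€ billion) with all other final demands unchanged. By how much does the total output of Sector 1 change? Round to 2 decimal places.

Technical coefficients a_ij = z_ij / X_j:
  a_11 = 112.5/750 = 0.15, a_21 = 150/750 = 0.20, a_31 = 337.5/750 = 0.45
  a_12 = 240/600 = 0.40, a_22 = 210/600 = 0.35, a_32 = 0/600 = 0.00
  a_13 = 125/500 = 0.25, a_23 = 100/500 = 0.20, a_33 = 100/500 = 0.20
I − A =
  [   0.85    -0.40    -0.25]
  [  -0.20     0.65    -0.20]
  [  -0.45     0.00     0.80]
Cofactors of I−A, C_ij = (−1)^(i+j)·(minor ij) (rows/columns in the sector order above):
  C_11 = (0.65)(0.80) − (-0.20)(0.00) = 0.5200
  C_12 = −[(-0.20)(0.80) − (-0.20)(-0.45)] = 0.2500
  C_13 = (-0.20)(0.00) − (0.65)(-0.45) = 0.2925
  C_21 = −[(-0.40)(0.80) − (-0.25)(0.00)] = 0.3200
  C_22 = (0.85)(0.80) − (-0.25)(-0.45) = 0.5675
  C_23 = −[(0.85)(0.00) − (-0.40)(-0.45)] = 0.1800
  C_31 = (-0.40)(-0.20) − (-0.25)(0.65) = 0.2425
  C_32 = −[(0.85)(-0.20) − (-0.25)(-0.20)] = 0.2200
  C_33 = (0.85)(0.65) − (-0.40)(-0.20) = 0.4725
det(I−A) = Σ_j (I−A)_1j·C_1j = (0.85)(0.5200) + (-0.40)(0.2500) + (-0.25)(0.2925) = 0.268875
adj(I−A) = Cᵀ =
  [ 0.5200   0.3200   0.2425]
  [ 0.2500   0.5675   0.2200]
  [ 0.2925   0.1800   0.4725]
(I − A)⁻¹ = adj(I−A) / det(I−A) ≈
  [   1.9340     1.1901     0.9019]
  [   0.9298     2.1106     0.8182]
  [   1.0879     0.6695     1.7573]
Δx = (I − A)⁻¹ Δd with Δd having +20 in the Sector 1 component and 0 elsewhere.
So Δx_1 = L_11 · (+20), where L_11 = adj(I−A)_11 / det(I−A) = 0.5200 / 0.268875.
Δx_1 = 0.5200 × (+20) / 0.268875 = 10.40 / 0.268875 ≈ 38.68.

Δx_1 = 38.68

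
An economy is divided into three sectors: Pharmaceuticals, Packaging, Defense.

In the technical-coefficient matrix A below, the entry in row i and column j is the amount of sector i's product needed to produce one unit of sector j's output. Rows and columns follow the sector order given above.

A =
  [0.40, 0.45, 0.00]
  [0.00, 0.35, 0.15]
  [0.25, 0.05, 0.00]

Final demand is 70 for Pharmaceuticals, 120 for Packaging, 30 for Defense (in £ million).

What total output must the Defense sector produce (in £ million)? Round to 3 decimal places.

x_3 = 108.986

I − A =
  [   0.60    -0.45     0.00]
  [   0.00     0.65    -0.15]
  [  -0.25    -0.05     1.00]
Cofactors of I−A, C_ij = (−1)^(i+j)·(minor ij) (rows/columns in the sector order above):
  C_11 = (0.65)(1.00) − (-0.15)(-0.05) = 0.6425
  C_12 = −[(0.00)(1.00) − (-0.15)(-0.25)] = 0.0375
  C_13 = (0.00)(-0.05) − (0.65)(-0.25) = 0.1625
  C_21 = −[(-0.45)(1.00) − (0.00)(-0.05)] = 0.4500
  C_22 = (0.60)(1.00) − (0.00)(-0.25) = 0.6000
  C_23 = −[(0.60)(-0.05) − (-0.45)(-0.25)] = 0.1425
  C_31 = (-0.45)(-0.15) − (0.00)(0.65) = 0.0675
  C_32 = −[(0.60)(-0.15) − (0.00)(0.00)] = 0.0900
  C_33 = (0.60)(0.65) − (-0.45)(0.00) = 0.3900
det(I−A) = Σ_j (I−A)_1j·C_1j = (0.60)(0.6425) + (-0.45)(0.0375) + (0.00)(0.1625) = 0.368625
adj(I−A) = Cᵀ =
  [ 0.6425   0.4500   0.0675]
  [ 0.0375   0.6000   0.0900]
  [ 0.1625   0.1425   0.3900]
(I − A)⁻¹ = adj(I−A) / det(I−A) ≈
  [   1.7430     1.2208     0.1831]
  [   0.1017     1.6277     0.2442]
  [   0.4408     0.3866     1.0580]
x = (I − A)⁻¹ d = adj(I−A)·d / det(I−A), with det(I−A) = 0.368625:
  x_1 = (0.6425·70 + 0.4500·120 + 0.0675·30) / 0.368625 = 101.00 / 0.368625 ≈ 273.991
  x_2 = (0.0375·70 + 0.6000·120 + 0.0900·30) / 0.368625 = 77.325 / 0.368625 ≈ 209.766
  x_3 = (0.1625·70 + 0.1425·120 + 0.3900·30) / 0.368625 = 40.175 / 0.368625 ≈ 108.986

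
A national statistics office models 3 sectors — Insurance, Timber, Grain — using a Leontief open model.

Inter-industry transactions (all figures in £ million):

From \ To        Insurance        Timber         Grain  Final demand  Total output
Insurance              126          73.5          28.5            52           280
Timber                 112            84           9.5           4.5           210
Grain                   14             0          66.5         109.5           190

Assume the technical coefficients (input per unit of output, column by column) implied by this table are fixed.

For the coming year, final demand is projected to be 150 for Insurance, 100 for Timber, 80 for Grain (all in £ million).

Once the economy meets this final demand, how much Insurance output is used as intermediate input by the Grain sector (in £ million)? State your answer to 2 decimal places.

z_13 = 27.24

Technical coefficients a_ij = z_ij / X_j:
  a_11 = 126/280 = 0.45, a_21 = 112/280 = 0.40, a_31 = 14/280 = 0.05
  a_12 = 73.5/210 = 0.35, a_22 = 84/210 = 0.40, a_32 = 0/210 = 0.00
  a_13 = 28.5/190 = 0.15, a_23 = 9.5/190 = 0.05, a_33 = 66.5/190 = 0.35
I − A =
  [   0.55    -0.35    -0.15]
  [  -0.40     0.60    -0.05]
  [  -0.05     0.00     0.65]
Cofactors of I−A, C_ij = (−1)^(i+j)·(minor ij) (rows/columns in the sector order above):
  C_11 = (0.60)(0.65) − (-0.05)(0.00) = 0.3900
  C_12 = −[(-0.40)(0.65) − (-0.05)(-0.05)] = 0.2625
  C_13 = (-0.40)(0.00) − (0.60)(-0.05) = 0.0300
  C_21 = −[(-0.35)(0.65) − (-0.15)(0.00)] = 0.2275
  C_22 = (0.55)(0.65) − (-0.15)(-0.05) = 0.3500
  C_23 = −[(0.55)(0.00) − (-0.35)(-0.05)] = 0.0175
  C_31 = (-0.35)(-0.05) − (-0.15)(0.60) = 0.1075
  C_32 = −[(0.55)(-0.05) − (-0.15)(-0.40)] = 0.0875
  C_33 = (0.55)(0.60) − (-0.35)(-0.40) = 0.1900
det(I−A) = Σ_j (I−A)_1j·C_1j = (0.55)(0.3900) + (-0.35)(0.2625) + (-0.15)(0.0300) = 0.118125
adj(I−A) = Cᵀ =
  [ 0.3900   0.2275   0.1075]
  [ 0.2625   0.3500   0.0875]
  [ 0.0300   0.0175   0.1900]
(I − A)⁻¹ = adj(I−A) / det(I−A) ≈
  [   3.3016     1.9259     0.9101]
  [   2.2222     2.9630     0.7407]
  [   0.2540     0.1481     1.6085]
First solve x = (I − A)⁻¹ d = adj(I−A)·d / det(I−A); in particular x_3 = (0.0300·150 + 0.0175·100 + 0.1900·80) / 0.118125 = 21.45 / 0.118125 ≈ 181.5873.
Intermediate flow from 1 to 3: z_13 = a_13 · x_3 = 0.15 × 21.45 / 0.118125 = 3.2175 / 0.118125 ≈ 27.24.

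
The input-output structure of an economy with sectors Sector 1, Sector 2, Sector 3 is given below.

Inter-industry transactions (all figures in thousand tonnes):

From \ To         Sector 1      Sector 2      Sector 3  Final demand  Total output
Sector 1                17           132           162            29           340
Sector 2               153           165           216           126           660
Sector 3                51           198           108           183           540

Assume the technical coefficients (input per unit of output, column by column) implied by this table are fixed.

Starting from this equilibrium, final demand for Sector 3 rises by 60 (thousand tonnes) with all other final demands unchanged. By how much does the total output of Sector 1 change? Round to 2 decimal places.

Δx_1 = 61.46

Technical coefficients a_ij = z_ij / X_j:
  a_11 = 17/340 = 0.05, a_21 = 153/340 = 0.45, a_31 = 51/340 = 0.15
  a_12 = 132/660 = 0.20, a_22 = 165/660 = 0.25, a_32 = 198/660 = 0.30
  a_13 = 162/540 = 0.30, a_23 = 216/540 = 0.40, a_33 = 108/540 = 0.20
I − A =
  [   0.95    -0.20    -0.30]
  [  -0.45     0.75    -0.40]
  [  -0.15    -0.30     0.80]
Cofactors of I−A, C_ij = (−1)^(i+j)·(minor ij) (rows/columns in the sector order above):
  C_11 = (0.75)(0.80) − (-0.40)(-0.30) = 0.4800
  C_12 = −[(-0.45)(0.80) − (-0.40)(-0.15)] = 0.4200
  C_13 = (-0.45)(-0.30) − (0.75)(-0.15) = 0.2475
  C_21 = −[(-0.20)(0.80) − (-0.30)(-0.30)] = 0.2500
  C_22 = (0.95)(0.80) − (-0.30)(-0.15) = 0.7150
  C_23 = −[(0.95)(-0.30) − (-0.20)(-0.15)] = 0.3150
  C_31 = (-0.20)(-0.40) − (-0.30)(0.75) = 0.3050
  C_32 = −[(0.95)(-0.40) − (-0.30)(-0.45)] = 0.5150
  C_33 = (0.95)(0.75) − (-0.20)(-0.45) = 0.6225
det(I−A) = Σ_j (I−A)_1j·C_1j = (0.95)(0.4800) + (-0.20)(0.4200) + (-0.30)(0.2475) = 0.29775
adj(I−A) = Cᵀ =
  [ 0.4800   0.2500   0.3050]
  [ 0.4200   0.7150   0.5150]
  [ 0.2475   0.3150   0.6225]
(I − A)⁻¹ = adj(I−A) / det(I−A) ≈
  [   1.6121     0.8396     1.0243]
  [   1.4106     2.4013     1.7296]
  [   0.8312     1.0579     2.0907]
Δx = (I − A)⁻¹ Δd with Δd having +60 in the Sector 3 component and 0 elsewhere.
So Δx_1 = L_13 · (+60), where L_13 = adj(I−A)_13 / det(I−A) = 0.3050 / 0.29775.
Δx_1 = 0.3050 × (+60) / 0.29775 = 18.30 / 0.29775 ≈ 61.46.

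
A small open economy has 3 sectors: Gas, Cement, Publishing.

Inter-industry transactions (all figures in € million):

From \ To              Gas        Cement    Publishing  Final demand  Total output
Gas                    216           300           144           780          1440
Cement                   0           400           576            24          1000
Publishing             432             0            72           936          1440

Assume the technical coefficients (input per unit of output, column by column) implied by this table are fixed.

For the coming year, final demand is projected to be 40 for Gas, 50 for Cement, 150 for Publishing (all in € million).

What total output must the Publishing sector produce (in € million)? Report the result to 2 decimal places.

Technical coefficients a_ij = z_ij / X_j:
  a_GG = 216/1440 = 0.15, a_CG = 0/1440 = 0.00, a_PG = 432/1440 = 0.30
  a_GC = 300/1000 = 0.30, a_CC = 400/1000 = 0.40, a_PC = 0/1000 = 0.00
  a_GP = 144/1440 = 0.10, a_CP = 576/1440 = 0.40, a_PP = 72/1440 = 0.05
I − A =
  [   0.85    -0.30    -0.10]
  [   0.00     0.60    -0.40]
  [  -0.30     0.00     0.95]
Cofactors of I−A, C_ij = (−1)^(i+j)·(minor ij) (rows/columns in the sector order above):
  C_11 = (0.60)(0.95) − (-0.40)(0.00) = 0.5700
  C_12 = −[(0.00)(0.95) − (-0.40)(-0.30)] = 0.1200
  C_13 = (0.00)(0.00) − (0.60)(-0.30) = 0.1800
  C_21 = −[(-0.30)(0.95) − (-0.10)(0.00)] = 0.2850
  C_22 = (0.85)(0.95) − (-0.10)(-0.30) = 0.7775
  C_23 = −[(0.85)(0.00) − (-0.30)(-0.30)] = 0.0900
  C_31 = (-0.30)(-0.40) − (-0.10)(0.60) = 0.1800
  C_32 = −[(0.85)(-0.40) − (-0.10)(0.00)] = 0.3400
  C_33 = (0.85)(0.60) − (-0.30)(0.00) = 0.5100
det(I−A) = Σ_j (I−A)_1j·C_1j = (0.85)(0.5700) + (-0.30)(0.1200) + (-0.10)(0.1800) = 0.4305
adj(I−A) = Cᵀ =
  [ 0.5700   0.2850   0.1800]
  [ 0.1200   0.7775   0.3400]
  [ 0.1800   0.0900   0.5100]
(I − A)⁻¹ = adj(I−A) / det(I−A) ≈
  [   1.3240     0.6620     0.4181]
  [   0.2787     1.8060     0.7898]
  [   0.4181     0.2091     1.1847]
x = (I − A)⁻¹ d = adj(I−A)·d / det(I−A), with det(I−A) = 0.4305:
  x_G = (0.5700·40 + 0.2850·50 + 0.1800·150) / 0.4305 = 64.05 / 0.4305 ≈ 148.78
  x_C = (0.1200·40 + 0.7775·50 + 0.3400·150) / 0.4305 = 94.675 / 0.4305 ≈ 219.92
  x_P = (0.1800·40 + 0.0900·50 + 0.5100·150) / 0.4305 = 88.20 / 0.4305 ≈ 204.88

x_P = 204.88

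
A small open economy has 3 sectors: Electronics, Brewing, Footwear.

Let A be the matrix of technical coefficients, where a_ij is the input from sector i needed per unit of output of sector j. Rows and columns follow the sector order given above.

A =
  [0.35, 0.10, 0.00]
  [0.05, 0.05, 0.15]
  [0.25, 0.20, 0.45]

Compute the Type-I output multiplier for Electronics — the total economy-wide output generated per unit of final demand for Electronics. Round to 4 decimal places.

m_E = 2.5668

I − A =
  [   0.65    -0.10     0.00]
  [  -0.05     0.95    -0.15]
  [  -0.25    -0.20     0.55]
Cofactors of I−A, C_ij = (−1)^(i+j)·(minor ij) (rows/columns in the sector order above):
  C_11 = (0.95)(0.55) − (-0.15)(-0.20) = 0.4925
  C_12 = −[(-0.05)(0.55) − (-0.15)(-0.25)] = 0.0650
  C_13 = (-0.05)(-0.20) − (0.95)(-0.25) = 0.2475
  C_21 = −[(-0.10)(0.55) − (0.00)(-0.20)] = 0.0550
  C_22 = (0.65)(0.55) − (0.00)(-0.25) = 0.3575
  C_23 = −[(0.65)(-0.20) − (-0.10)(-0.25)] = 0.1550
  C_31 = (-0.10)(-0.15) − (0.00)(0.95) = 0.0150
  C_32 = −[(0.65)(-0.15) − (0.00)(-0.05)] = 0.0975
  C_33 = (0.65)(0.95) − (-0.10)(-0.05) = 0.6125
det(I−A) = Σ_j (I−A)_1j·C_1j = (0.65)(0.4925) + (-0.10)(0.0650) + (0.00)(0.2475) = 0.313625
adj(I−A) = Cᵀ =
  [ 0.4925   0.0550   0.0150]
  [ 0.0650   0.3575   0.0975]
  [ 0.2475   0.1550   0.6125]
(I − A)⁻¹ = adj(I−A) / det(I−A) ≈
  [   1.57035     0.17537     0.04783]
  [   0.20725     1.13990     0.31088]
  [   0.78916     0.49422     1.95297]
The output multiplier for sector j is the column-j sum of the Leontief inverse (I − A)⁻¹ = adj(I−A) / det(I−A).
Column E of adj(I−A): (0.4925, 0.0650, 0.2475); det(I−A) = 0.313625.
m_E = (0.4925 + 0.0650 + 0.2475) / 0.313625 = 0.805 / 0.313625 ≈ 2.5668.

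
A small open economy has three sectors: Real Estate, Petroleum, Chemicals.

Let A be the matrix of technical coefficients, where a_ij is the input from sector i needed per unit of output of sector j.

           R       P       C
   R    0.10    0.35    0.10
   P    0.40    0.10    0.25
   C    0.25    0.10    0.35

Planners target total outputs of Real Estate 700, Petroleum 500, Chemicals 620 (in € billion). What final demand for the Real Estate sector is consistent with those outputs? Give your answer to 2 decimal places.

I − A =
  [   0.90    -0.35    -0.10]
  [  -0.40     0.90    -0.25]
  [  -0.25    -0.10     0.65]
d = (I − A) x:
  d_R = (+0.90)·700 + (-0.35)·500 + (-0.10)·620 = 393.00
  d_P = (-0.40)·700 + (+0.90)·500 + (-0.25)·620 = 15.00
  d_C = (-0.25)·700 + (-0.10)·500 + (+0.65)·620 = 178.00

d_R = 393.00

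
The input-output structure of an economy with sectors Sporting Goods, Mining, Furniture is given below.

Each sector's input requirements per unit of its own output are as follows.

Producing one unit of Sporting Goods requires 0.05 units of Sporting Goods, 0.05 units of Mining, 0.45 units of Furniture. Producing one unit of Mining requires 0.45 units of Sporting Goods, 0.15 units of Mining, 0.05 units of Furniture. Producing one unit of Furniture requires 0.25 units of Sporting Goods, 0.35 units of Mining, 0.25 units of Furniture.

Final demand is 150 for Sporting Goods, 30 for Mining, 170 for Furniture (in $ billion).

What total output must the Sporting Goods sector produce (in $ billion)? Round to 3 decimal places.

I − A =
  [   0.95    -0.45    -0.25]
  [  -0.05     0.85    -0.35]
  [  -0.45    -0.05     0.75]
Cofactors of I−A, C_ij = (−1)^(i+j)·(minor ij) (rows/columns in the sector order above):
  C_11 = (0.85)(0.75) − (-0.35)(-0.05) = 0.6200
  C_12 = −[(-0.05)(0.75) − (-0.35)(-0.45)] = 0.1950
  C_13 = (-0.05)(-0.05) − (0.85)(-0.45) = 0.3850
  C_21 = −[(-0.45)(0.75) − (-0.25)(-0.05)] = 0.3500
  C_22 = (0.95)(0.75) − (-0.25)(-0.45) = 0.6000
  C_23 = −[(0.95)(-0.05) − (-0.45)(-0.45)] = 0.2500
  C_31 = (-0.45)(-0.35) − (-0.25)(0.85) = 0.3700
  C_32 = −[(0.95)(-0.35) − (-0.25)(-0.05)] = 0.3450
  C_33 = (0.95)(0.85) − (-0.45)(-0.05) = 0.7850
det(I−A) = Σ_j (I−A)_1j·C_1j = (0.95)(0.6200) + (-0.45)(0.1950) + (-0.25)(0.3850) = 0.4050
adj(I−A) = Cᵀ =
  [ 0.6200   0.3500   0.3700]
  [ 0.1950   0.6000   0.3450]
  [ 0.3850   0.2500   0.7850]
(I − A)⁻¹ = adj(I−A) / det(I−A) ≈
  [   1.5309     0.8642     0.9136]
  [   0.4815     1.4815     0.8519]
  [   0.9506     0.6173     1.9383]
x = (I − A)⁻¹ d = adj(I−A)·d / det(I−A), with det(I−A) = 0.4050:
  x_1 = (0.6200·150 + 0.3500·30 + 0.3700·170) / 0.4050 = 166.40 / 0.4050 ≈ 410.864
  x_2 = (0.1950·150 + 0.6000·30 + 0.3450·170) / 0.4050 = 105.90 / 0.4050 ≈ 261.481
  x_3 = (0.3850·150 + 0.2500·30 + 0.7850·170) / 0.4050 = 198.70 / 0.4050 ≈ 490.617

x_1 = 410.864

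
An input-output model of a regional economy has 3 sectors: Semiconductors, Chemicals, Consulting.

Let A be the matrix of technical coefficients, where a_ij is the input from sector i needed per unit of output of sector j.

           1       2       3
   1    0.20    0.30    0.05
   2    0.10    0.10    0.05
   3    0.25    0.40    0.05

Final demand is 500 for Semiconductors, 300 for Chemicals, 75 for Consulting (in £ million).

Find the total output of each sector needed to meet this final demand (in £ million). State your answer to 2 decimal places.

x_1 = 824.90, x_2 = 452.01, x_3 = 486.35

I − A =
  [   0.80    -0.30    -0.05]
  [  -0.10     0.90    -0.05]
  [  -0.25    -0.40     0.95]
Cofactors of I−A, C_ij = (−1)^(i+j)·(minor ij) (rows/columns in the sector order above):
  C_11 = (0.90)(0.95) − (-0.05)(-0.40) = 0.8350
  C_12 = −[(-0.10)(0.95) − (-0.05)(-0.25)] = 0.1075
  C_13 = (-0.10)(-0.40) − (0.90)(-0.25) = 0.2650
  C_21 = −[(-0.30)(0.95) − (-0.05)(-0.40)] = 0.3050
  C_22 = (0.80)(0.95) − (-0.05)(-0.25) = 0.7475
  C_23 = −[(0.80)(-0.40) − (-0.30)(-0.25)] = 0.3950
  C_31 = (-0.30)(-0.05) − (-0.05)(0.90) = 0.0600
  C_32 = −[(0.80)(-0.05) − (-0.05)(-0.10)] = 0.0450
  C_33 = (0.80)(0.90) − (-0.30)(-0.10) = 0.6900
det(I−A) = Σ_j (I−A)_1j·C_1j = (0.80)(0.8350) + (-0.30)(0.1075) + (-0.05)(0.2650) = 0.6225
adj(I−A) = Cᵀ =
  [ 0.8350   0.3050   0.0600]
  [ 0.1075   0.7475   0.0450]
  [ 0.2650   0.3950   0.6900]
(I − A)⁻¹ = adj(I−A) / det(I−A) ≈
  [   1.3414     0.4900     0.0964]
  [   0.1727     1.2008     0.0723]
  [   0.4257     0.6345     1.1084]
x = (I − A)⁻¹ d = adj(I−A)·d / det(I−A), with det(I−A) = 0.6225:
  x_1 = (0.8350·500 + 0.3050·300 + 0.0600·75) / 0.6225 = 513.50 / 0.6225 ≈ 824.90
  x_2 = (0.1075·500 + 0.7475·300 + 0.0450·75) / 0.6225 = 281.375 / 0.6225 ≈ 452.01
  x_3 = (0.2650·500 + 0.3950·300 + 0.6900·75) / 0.6225 = 302.75 / 0.6225 ≈ 486.35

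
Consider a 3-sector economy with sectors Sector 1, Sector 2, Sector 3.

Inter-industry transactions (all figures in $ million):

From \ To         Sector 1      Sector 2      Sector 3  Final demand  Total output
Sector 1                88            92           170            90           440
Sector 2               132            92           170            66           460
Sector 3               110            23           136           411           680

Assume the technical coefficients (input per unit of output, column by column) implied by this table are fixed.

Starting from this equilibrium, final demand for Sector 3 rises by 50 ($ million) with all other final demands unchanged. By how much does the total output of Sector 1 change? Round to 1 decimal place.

Technical coefficients a_ij = z_ij / X_j:
  a_11 = 88/440 = 0.20, a_21 = 132/440 = 0.30, a_31 = 110/440 = 0.25
  a_12 = 92/460 = 0.20, a_22 = 92/460 = 0.20, a_32 = 23/460 = 0.05
  a_13 = 170/680 = 0.25, a_23 = 170/680 = 0.25, a_33 = 136/680 = 0.20
I − A =
  [   0.80    -0.20    -0.25]
  [  -0.30     0.80    -0.25]
  [  -0.25    -0.05     0.80]
Cofactors of I−A, C_ij = (−1)^(i+j)·(minor ij) (rows/columns in the sector order above):
  C_11 = (0.80)(0.80) − (-0.25)(-0.05) = 0.6275
  C_12 = −[(-0.30)(0.80) − (-0.25)(-0.25)] = 0.3025
  C_13 = (-0.30)(-0.05) − (0.80)(-0.25) = 0.2150
  C_21 = −[(-0.20)(0.80) − (-0.25)(-0.05)] = 0.1725
  C_22 = (0.80)(0.80) − (-0.25)(-0.25) = 0.5775
  C_23 = −[(0.80)(-0.05) − (-0.20)(-0.25)] = 0.0900
  C_31 = (-0.20)(-0.25) − (-0.25)(0.80) = 0.2500
  C_32 = −[(0.80)(-0.25) − (-0.25)(-0.30)] = 0.2750
  C_33 = (0.80)(0.80) − (-0.20)(-0.30) = 0.5800
det(I−A) = Σ_j (I−A)_1j·C_1j = (0.80)(0.6275) + (-0.20)(0.3025) + (-0.25)(0.2150) = 0.38775
adj(I−A) = Cᵀ =
  [ 0.6275   0.1725   0.2500]
  [ 0.3025   0.5775   0.2750]
  [ 0.2150   0.0900   0.5800]
(I − A)⁻¹ = adj(I−A) / det(I−A) ≈
  [   1.6183     0.4449     0.6447]
  [   0.7801     1.4894     0.7092]
  [   0.5545     0.2321     1.4958]
Δx = (I − A)⁻¹ Δd with Δd having +50 in the Sector 3 component and 0 elsewhere.
So Δx_1 = L_13 · (+50), where L_13 = adj(I−A)_13 / det(I−A) = 0.2500 / 0.38775.
Δx_1 = 0.2500 × (+50) / 0.38775 = 12.50 / 0.38775 ≈ 32.2.

Δx_1 = 32.2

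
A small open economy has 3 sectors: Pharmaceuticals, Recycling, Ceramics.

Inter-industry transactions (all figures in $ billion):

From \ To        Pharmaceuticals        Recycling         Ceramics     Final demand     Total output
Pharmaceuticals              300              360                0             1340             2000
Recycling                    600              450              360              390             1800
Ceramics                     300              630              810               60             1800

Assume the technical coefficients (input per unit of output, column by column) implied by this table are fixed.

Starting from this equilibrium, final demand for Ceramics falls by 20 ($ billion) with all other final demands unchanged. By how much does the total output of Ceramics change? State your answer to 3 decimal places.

Δx_3 = -45.811

Technical coefficients a_ij = z_ij / X_j:
  a_11 = 300/2000 = 0.15, a_21 = 600/2000 = 0.30, a_31 = 300/2000 = 0.15
  a_12 = 360/1800 = 0.20, a_22 = 450/1800 = 0.25, a_32 = 630/1800 = 0.35
  a_13 = 0/1800 = 0.00, a_23 = 360/1800 = 0.20, a_33 = 810/1800 = 0.45
I − A =
  [   0.85    -0.20     0.00]
  [  -0.30     0.75    -0.20]
  [  -0.15    -0.35     0.55]
Cofactors of I−A, C_ij = (−1)^(i+j)·(minor ij) (rows/columns in the sector order above):
  C_11 = (0.75)(0.55) − (-0.20)(-0.35) = 0.3425
  C_12 = −[(-0.30)(0.55) − (-0.20)(-0.15)] = 0.1950
  C_13 = (-0.30)(-0.35) − (0.75)(-0.15) = 0.2175
  C_21 = −[(-0.20)(0.55) − (0.00)(-0.35)] = 0.1100
  C_22 = (0.85)(0.55) − (0.00)(-0.15) = 0.4675
  C_23 = −[(0.85)(-0.35) − (-0.20)(-0.15)] = 0.3275
  C_31 = (-0.20)(-0.20) − (0.00)(0.75) = 0.0400
  C_32 = −[(0.85)(-0.20) − (0.00)(-0.30)] = 0.1700
  C_33 = (0.85)(0.75) − (-0.20)(-0.30) = 0.5775
det(I−A) = Σ_j (I−A)_1j·C_1j = (0.85)(0.3425) + (-0.20)(0.1950) + (0.00)(0.2175) = 0.252125
adj(I−A) = Cᵀ =
  [ 0.3425   0.1100   0.0400]
  [ 0.1950   0.4675   0.1700]
  [ 0.2175   0.3275   0.5775]
(I − A)⁻¹ = adj(I−A) / det(I−A) ≈
  [   1.3585     0.4363     0.1587]
  [   0.7734     1.8542     0.6743]
  [   0.8627     1.2990     2.2905]
Δx = (I − A)⁻¹ Δd with Δd having -20 in the Ceramics component and 0 elsewhere.
So Δx_3 = L_33 · (-20), where L_33 = adj(I−A)_33 / det(I−A) = 0.5775 / 0.252125.
Δx_3 = 0.5775 × (-20) / 0.252125 = -11.55 / 0.252125 ≈ -45.811.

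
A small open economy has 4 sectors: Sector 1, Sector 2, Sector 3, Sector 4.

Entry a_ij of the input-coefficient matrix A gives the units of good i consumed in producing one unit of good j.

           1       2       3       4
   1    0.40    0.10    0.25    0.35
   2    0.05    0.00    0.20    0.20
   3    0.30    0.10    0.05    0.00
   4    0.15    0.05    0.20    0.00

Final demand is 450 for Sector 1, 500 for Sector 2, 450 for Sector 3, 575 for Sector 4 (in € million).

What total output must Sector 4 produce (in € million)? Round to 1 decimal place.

x_4 = 1211.5

I − A =
  [   0.60    -0.10    -0.25    -0.35]
  [  -0.05     1.00    -0.20    -0.20]
  [  -0.30    -0.10     0.95     0.00]
  [  -0.15    -0.05    -0.20     1.00]
Compute the cofactors C_ij = (−1)^(i+j)·(3×3 minor ij) of I−A; the adjugate is their transpose:
adj(I−A) = Cᵀ =
  [ 0.916500   0.143625   0.345000   0.349500]
  [ 0.148000   0.424125   0.157000   0.136625]
  [ 0.305000   0.090000   0.532625   0.124750]
  [ 0.205875   0.060750   0.166125   0.471000]
det(I−A) = Σ_j (I−A)_1j·C_1j = (0.60)(0.916500) + (-0.10)(0.148000) + (-0.25)(0.305000) + (-0.35)(0.205875) = 0.38679375
(I − A)⁻¹ = adj(I−A) / det(I−A) ≈
  [   2.3695     0.3713     0.8919     0.9036]
  [   0.3826     1.0965     0.4059     0.3532]
  [   0.7885     0.2327     1.3770     0.3225]
  [   0.5323     0.1571     0.4295     1.2177]
x = (I − A)⁻¹ d = adj(I−A)·d / det(I−A), with det(I−A) = 0.38679375:
  x_1 = (0.916500·450 + 0.143625·500 + 0.345000·450 + 0.349500·575) / 0.38679375 = 840.45 / 0.38679375 ≈ 2172.9
  x_2 = (0.148000·450 + 0.424125·500 + 0.157000·450 + 0.136625·575) / 0.38679375 = 427.871875 / 0.38679375 ≈ 1106.2
  x_3 = (0.305000·450 + 0.090000·500 + 0.532625·450 + 0.124750·575) / 0.38679375 = 493.6625 / 0.38679375 ≈ 1276.3
  x_4 = (0.205875·450 + 0.060750·500 + 0.166125·450 + 0.471000·575) / 0.38679375 = 468.60 / 0.38679375 ≈ 1211.5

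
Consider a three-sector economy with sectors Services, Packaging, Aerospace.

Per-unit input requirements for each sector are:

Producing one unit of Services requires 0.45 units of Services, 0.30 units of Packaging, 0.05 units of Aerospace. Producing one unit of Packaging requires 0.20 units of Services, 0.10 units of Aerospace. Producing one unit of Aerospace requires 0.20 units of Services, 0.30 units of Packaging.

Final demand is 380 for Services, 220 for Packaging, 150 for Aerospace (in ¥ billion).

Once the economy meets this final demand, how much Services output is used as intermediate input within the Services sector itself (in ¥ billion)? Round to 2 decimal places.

I − A =
  [   0.55    -0.20    -0.20]
  [  -0.30     1.00    -0.30]
  [  -0.05    -0.10     1.00]
Cofactors of I−A, C_ij = (−1)^(i+j)·(minor ij) (rows/columns in the sector order above):
  C_11 = (1.00)(1.00) − (-0.30)(-0.10) = 0.9700
  C_12 = −[(-0.30)(1.00) − (-0.30)(-0.05)] = 0.3150
  C_13 = (-0.30)(-0.10) − (1.00)(-0.05) = 0.0800
  C_21 = −[(-0.20)(1.00) − (-0.20)(-0.10)] = 0.2200
  C_22 = (0.55)(1.00) − (-0.20)(-0.05) = 0.5400
  C_23 = −[(0.55)(-0.10) − (-0.20)(-0.05)] = 0.0650
  C_31 = (-0.20)(-0.30) − (-0.20)(1.00) = 0.2600
  C_32 = −[(0.55)(-0.30) − (-0.20)(-0.30)] = 0.2250
  C_33 = (0.55)(1.00) − (-0.20)(-0.30) = 0.4900
det(I−A) = Σ_j (I−A)_1j·C_1j = (0.55)(0.9700) + (-0.20)(0.3150) + (-0.20)(0.0800) = 0.4545
adj(I−A) = Cᵀ =
  [ 0.9700   0.2200   0.2600]
  [ 0.3150   0.5400   0.2250]
  [ 0.0800   0.0650   0.4900]
(I − A)⁻¹ = adj(I−A) / det(I−A) ≈
  [   2.1342     0.4840     0.5721]
  [   0.6931     1.1881     0.4950]
  [   0.1760     0.1430     1.0781]
First solve x = (I − A)⁻¹ d = adj(I−A)·d / det(I−A); in particular x_S = (0.9700·380 + 0.2200·220 + 0.2600·150) / 0.4545 = 456.00 / 0.4545 ≈ 1003.3003.
Intermediate flow from S to S: z_SS = a_SS · x_S = 0.45 × 456.00 / 0.4545 = 205.20 / 0.4545 ≈ 451.49.

z_SS = 451.49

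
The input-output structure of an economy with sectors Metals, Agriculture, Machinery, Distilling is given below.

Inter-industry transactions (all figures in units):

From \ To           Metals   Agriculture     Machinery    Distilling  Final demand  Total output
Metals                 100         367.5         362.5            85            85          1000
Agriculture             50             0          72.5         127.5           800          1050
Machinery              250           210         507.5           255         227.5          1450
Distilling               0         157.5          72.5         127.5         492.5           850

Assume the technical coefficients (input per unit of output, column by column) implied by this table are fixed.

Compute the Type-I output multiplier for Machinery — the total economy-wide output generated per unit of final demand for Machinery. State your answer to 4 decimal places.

m_3 = 2.7424

Technical coefficients a_ij = z_ij / X_j:
  a_11 = 100/1000 = 0.10, a_21 = 50/1000 = 0.05, a_31 = 250/1000 = 0.25, a_41 = 0/1000 = 0.00
  a_12 = 367.5/1050 = 0.35, a_22 = 0/1050 = 0.00, a_32 = 210/1050 = 0.20, a_42 = 157.5/1050 = 0.15
  a_13 = 362.5/1450 = 0.25, a_23 = 72.5/1450 = 0.05, a_33 = 507.5/1450 = 0.35, a_43 = 72.5/1450 = 0.05
  a_14 = 85/850 = 0.10, a_24 = 127.5/850 = 0.15, a_34 = 255/850 = 0.30, a_44 = 127.5/850 = 0.15
I − A =
  [   0.90    -0.35    -0.25    -0.10]
  [  -0.05     1.00    -0.05    -0.15]
  [  -0.25    -0.20     0.65    -0.30]
  [   0.00    -0.15    -0.05     0.85]
Compute the cofactors C_ij = (−1)^(i+j)·(3×3 minor ij) of I−A; the adjugate is their transpose:
adj(I−A) = Cᵀ =
  [ 0.510625   0.252625   0.230125   0.185875]
  [ 0.039375   0.429375   0.055875   0.100125]
  [ 0.217625   0.271625   0.729125   0.330875]
  [ 0.019750   0.091750   0.052750   0.495250]
det(I−A) = Σ_j (I−A)_1j·C_1j = (0.90)(0.510625) + (-0.35)(0.039375) + (-0.25)(0.217625) + (-0.10)(0.019750) = 0.3894
(I − A)⁻¹ = adj(I−A) / det(I−A) ≈
  [   1.31131     0.64875     0.59097     0.47734]
  [   0.10112     1.10266     0.14349     0.25713]
  [   0.55887     0.69755     1.87243     0.84970]
  [   0.05072     0.23562     0.13546     1.27183]
The output multiplier for sector j is the column-j sum of the Leontief inverse (I − A)⁻¹ = adj(I−A) / det(I−A).
Column 3 of adj(I−A): (0.230125, 0.055875, 0.729125, 0.052750); det(I−A) = 0.3894.
m_3 = (0.230125 + 0.055875 + 0.729125 + 0.052750) / 0.3894 = 1.067875 / 0.3894 ≈ 2.7424.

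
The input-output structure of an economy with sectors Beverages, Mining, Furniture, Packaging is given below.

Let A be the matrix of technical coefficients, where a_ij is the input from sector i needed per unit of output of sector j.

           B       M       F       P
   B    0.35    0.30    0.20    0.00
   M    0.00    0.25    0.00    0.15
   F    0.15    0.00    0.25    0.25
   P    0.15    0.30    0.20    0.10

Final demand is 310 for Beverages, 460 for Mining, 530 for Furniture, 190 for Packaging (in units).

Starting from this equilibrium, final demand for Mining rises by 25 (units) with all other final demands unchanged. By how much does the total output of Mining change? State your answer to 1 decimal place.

I − A =
  [   0.65    -0.30    -0.20     0.00]
  [   0.00     0.75     0.00    -0.15]
  [  -0.15     0.00     0.75    -0.25]
  [  -0.15    -0.30    -0.20     0.90]
Compute the cofactors C_ij = (−1)^(i+j)·(3×3 minor ij) of I−A; the adjugate is their transpose:
adj(I−A) = Cᵀ =
  [ 0.435000   0.202500   0.135000   0.071250]
  [ 0.021375   0.371750   0.024000   0.068625]
  [ 0.122625   0.100500   0.402750   0.128625]
  [ 0.106875   0.180000   0.120000   0.343125]
det(I−A) = Σ_j (I−A)_1j·C_1j = (0.65)(0.435000) + (-0.30)(0.021375) + (-0.20)(0.122625) + (0.00)(0.106875) = 0.2518125
(I − A)⁻¹ = adj(I−A) / det(I−A) ≈
  [   1.7275     0.8042     0.5361     0.2829]
  [   0.0849     1.4763     0.0953     0.2725]
  [   0.4870     0.3991     1.5994     0.5108]
  [   0.4244     0.7148     0.4765     1.3626]
Δx = (I − A)⁻¹ Δd with Δd having +25 in the Mining component and 0 elsewhere.
So Δx_M = L_MM · (+25), where L_MM = adj(I−A)_MM / det(I−A) = 0.371750 / 0.2518125.
Δx_M = 0.371750 × (+25) / 0.2518125 = 9.29375 / 0.2518125 ≈ 36.9.

Δx_M = 36.9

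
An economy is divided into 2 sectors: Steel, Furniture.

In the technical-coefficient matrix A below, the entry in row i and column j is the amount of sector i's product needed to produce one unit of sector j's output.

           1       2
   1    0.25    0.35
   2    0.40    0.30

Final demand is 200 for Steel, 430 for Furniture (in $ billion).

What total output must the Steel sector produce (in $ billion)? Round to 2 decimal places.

I − A =
  [   0.75    -0.35]
  [  -0.40     0.70]
det(I−A) = (0.75)(0.70) − (-0.35)(-0.40) = 0.3850
adj(I−A) = [[0.70, 0.35], [0.40, 0.75]]
(I − A)⁻¹ = adj(I−A) / det(I−A) ≈
  [   1.8182     0.9091]
  [   1.0390     1.9481]
x = (I − A)⁻¹ d = adj(I−A)·d / det(I−A), with det(I−A) = 0.3850:
  x_1 = (0.70·200 + 0.35·430) / 0.3850 = 290.50 / 0.3850 ≈ 754.55
  x_2 = (0.40·200 + 0.75·430) / 0.3850 = 402.50 / 0.3850 ≈ 1045.45

x_1 = 754.55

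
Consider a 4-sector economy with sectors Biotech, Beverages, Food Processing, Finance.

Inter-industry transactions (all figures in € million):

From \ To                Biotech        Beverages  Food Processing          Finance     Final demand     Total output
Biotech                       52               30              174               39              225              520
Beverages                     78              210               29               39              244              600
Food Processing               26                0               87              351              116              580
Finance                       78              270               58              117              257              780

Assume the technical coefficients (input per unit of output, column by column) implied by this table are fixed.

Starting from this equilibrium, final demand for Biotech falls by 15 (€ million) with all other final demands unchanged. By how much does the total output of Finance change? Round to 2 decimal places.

Δx_4 = -6.64

Technical coefficients a_ij = z_ij / X_j:
  a_11 = 52/520 = 0.10, a_21 = 78/520 = 0.15, a_31 = 26/520 = 0.05, a_41 = 78/520 = 0.15
  a_12 = 30/600 = 0.05, a_22 = 210/600 = 0.35, a_32 = 0/600 = 0.00, a_42 = 270/600 = 0.45
  a_13 = 174/580 = 0.30, a_23 = 29/580 = 0.05, a_33 = 87/580 = 0.15, a_43 = 58/580 = 0.10
  a_14 = 39/780 = 0.05, a_24 = 39/780 = 0.05, a_34 = 351/780 = 0.45, a_44 = 117/780 = 0.15
I − A =
  [   0.90    -0.05    -0.30    -0.05]
  [  -0.15     0.65    -0.05    -0.05]
  [  -0.05     0.00     0.85    -0.45]
  [  -0.15    -0.45    -0.10     0.85]
Compute the cofactors C_ij = (−1)^(i+j)·(3×3 minor ij) of I−A; the adjugate is their transpose:
adj(I−A) = Cᵀ =
  [ 0.411125   0.113750   0.165750   0.118625]
  [ 0.113750   0.570125   0.083625   0.084500]
  [ 0.100750   0.188875   0.462000   0.261625]
  [ 0.144625   0.344125   0.127875   0.481000]
det(I−A) = Σ_j (I−A)_1j·C_1j = (0.90)(0.411125) + (-0.05)(0.113750) + (-0.30)(0.100750) + (-0.05)(0.144625) = 0.32686875
(I − A)⁻¹ = adj(I−A) / det(I−A) ≈
  [   1.2578     0.3480     0.5071     0.3629]
  [   0.3480     1.7442     0.2558     0.2585]
  [   0.3082     0.5778     1.4134     0.8004]
  [   0.4425     1.0528     0.3912     1.4715]
Δx = (I − A)⁻¹ Δd with Δd having -15 in the Biotech component and 0 elsewhere.
So Δx_4 = L_41 · (-15), where L_41 = adj(I−A)_41 / det(I−A) = 0.144625 / 0.32686875.
Δx_4 = 0.144625 × (-15) / 0.32686875 = -2.169375 / 0.32686875 ≈ -6.64.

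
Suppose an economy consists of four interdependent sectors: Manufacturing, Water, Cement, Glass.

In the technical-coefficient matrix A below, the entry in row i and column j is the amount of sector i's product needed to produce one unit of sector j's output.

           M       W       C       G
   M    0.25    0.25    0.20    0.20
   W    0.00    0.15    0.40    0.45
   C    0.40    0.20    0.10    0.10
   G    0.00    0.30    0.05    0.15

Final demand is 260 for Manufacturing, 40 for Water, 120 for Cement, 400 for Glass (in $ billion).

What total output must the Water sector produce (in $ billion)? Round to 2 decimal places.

I − A =
  [   0.75    -0.25    -0.20    -0.20]
  [   0.00     0.85    -0.40    -0.45]
  [  -0.40    -0.20     0.90    -0.10]
  [   0.00    -0.30    -0.05     0.85]
Compute the cofactors C_ij = (−1)^(i+j)·(3×3 minor ij) of I−A; the adjugate is their transpose:
adj(I−A) = Cᵀ =
  [ 0.440000   0.286000   0.240625   0.283250]
  [ 0.145000   0.498000   0.271875   0.329750]
  [ 0.235000   0.259000   0.440625   0.244250]
  [ 0.065000   0.191000   0.121875   0.405750]
det(I−A) = Σ_j (I−A)_1j·C_1j = (0.75)(0.440000) + (-0.25)(0.145000) + (-0.20)(0.235000) + (-0.20)(0.065000) = 0.23375
(I − A)⁻¹ = adj(I−A) / det(I−A) ≈
  [   1.8824     1.2235     1.0294     1.2118]
  [   0.6203     2.1305     1.1631     1.4107]
  [   1.0053     1.1080     1.8850     1.0449]
  [   0.2781     0.8171     0.5214     1.7358]
x = (I − A)⁻¹ d = adj(I−A)·d / det(I−A), with det(I−A) = 0.23375:
  x_M = (0.440000·260 + 0.286000·40 + 0.240625·120 + 0.283250·400) / 0.23375 = 268.015 / 0.23375 ≈ 1146.59
  x_W = (0.145000·260 + 0.498000·40 + 0.271875·120 + 0.329750·400) / 0.23375 = 222.145 / 0.23375 ≈ 950.35
  x_C = (0.235000·260 + 0.259000·40 + 0.440625·120 + 0.244250·400) / 0.23375 = 222.035 / 0.23375 ≈ 949.88
  x_G = (0.065000·260 + 0.191000·40 + 0.121875·120 + 0.405750·400) / 0.23375 = 201.465 / 0.23375 ≈ 861.88

x_W = 950.35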